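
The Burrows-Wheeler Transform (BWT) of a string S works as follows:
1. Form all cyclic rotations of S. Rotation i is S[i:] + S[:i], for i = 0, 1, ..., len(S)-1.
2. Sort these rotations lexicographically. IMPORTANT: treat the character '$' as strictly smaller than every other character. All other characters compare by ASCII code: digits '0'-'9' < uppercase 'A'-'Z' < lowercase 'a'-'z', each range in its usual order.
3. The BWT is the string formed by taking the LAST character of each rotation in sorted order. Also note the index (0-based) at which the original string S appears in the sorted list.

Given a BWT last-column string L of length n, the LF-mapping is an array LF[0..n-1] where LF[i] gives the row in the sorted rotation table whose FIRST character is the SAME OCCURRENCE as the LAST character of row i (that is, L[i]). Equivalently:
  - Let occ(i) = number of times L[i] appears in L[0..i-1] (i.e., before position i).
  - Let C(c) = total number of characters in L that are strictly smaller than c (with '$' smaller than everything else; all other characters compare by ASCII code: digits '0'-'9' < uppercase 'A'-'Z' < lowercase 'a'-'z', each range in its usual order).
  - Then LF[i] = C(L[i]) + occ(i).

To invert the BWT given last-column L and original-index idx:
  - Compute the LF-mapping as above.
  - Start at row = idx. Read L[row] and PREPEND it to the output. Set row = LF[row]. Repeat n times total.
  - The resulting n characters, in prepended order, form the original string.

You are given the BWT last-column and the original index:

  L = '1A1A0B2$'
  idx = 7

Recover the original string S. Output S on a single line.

Answer: BA02A11$

Derivation:
LF mapping: 2 5 3 6 1 7 4 0
Walk LF starting at row 7, prepending L[row]:
  step 1: row=7, L[7]='$', prepend. Next row=LF[7]=0
  step 2: row=0, L[0]='1', prepend. Next row=LF[0]=2
  step 3: row=2, L[2]='1', prepend. Next row=LF[2]=3
  step 4: row=3, L[3]='A', prepend. Next row=LF[3]=6
  step 5: row=6, L[6]='2', prepend. Next row=LF[6]=4
  step 6: row=4, L[4]='0', prepend. Next row=LF[4]=1
  step 7: row=1, L[1]='A', prepend. Next row=LF[1]=5
  step 8: row=5, L[5]='B', prepend. Next row=LF[5]=7
Reversed output: BA02A11$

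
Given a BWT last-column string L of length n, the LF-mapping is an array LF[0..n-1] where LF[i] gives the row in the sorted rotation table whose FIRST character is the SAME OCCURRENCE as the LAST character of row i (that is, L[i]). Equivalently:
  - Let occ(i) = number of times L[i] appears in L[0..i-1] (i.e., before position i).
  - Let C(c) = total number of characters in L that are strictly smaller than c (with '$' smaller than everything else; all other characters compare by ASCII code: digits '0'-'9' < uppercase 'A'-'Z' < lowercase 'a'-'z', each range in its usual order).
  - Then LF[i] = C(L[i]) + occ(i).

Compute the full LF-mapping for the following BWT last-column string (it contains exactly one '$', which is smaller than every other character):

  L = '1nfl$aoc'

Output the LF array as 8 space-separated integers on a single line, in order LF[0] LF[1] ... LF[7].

Char counts: '$':1, '1':1, 'a':1, 'c':1, 'f':1, 'l':1, 'n':1, 'o':1
C (first-col start): C('$')=0, C('1')=1, C('a')=2, C('c')=3, C('f')=4, C('l')=5, C('n')=6, C('o')=7
L[0]='1': occ=0, LF[0]=C('1')+0=1+0=1
L[1]='n': occ=0, LF[1]=C('n')+0=6+0=6
L[2]='f': occ=0, LF[2]=C('f')+0=4+0=4
L[3]='l': occ=0, LF[3]=C('l')+0=5+0=5
L[4]='$': occ=0, LF[4]=C('$')+0=0+0=0
L[5]='a': occ=0, LF[5]=C('a')+0=2+0=2
L[6]='o': occ=0, LF[6]=C('o')+0=7+0=7
L[7]='c': occ=0, LF[7]=C('c')+0=3+0=3

Answer: 1 6 4 5 0 2 7 3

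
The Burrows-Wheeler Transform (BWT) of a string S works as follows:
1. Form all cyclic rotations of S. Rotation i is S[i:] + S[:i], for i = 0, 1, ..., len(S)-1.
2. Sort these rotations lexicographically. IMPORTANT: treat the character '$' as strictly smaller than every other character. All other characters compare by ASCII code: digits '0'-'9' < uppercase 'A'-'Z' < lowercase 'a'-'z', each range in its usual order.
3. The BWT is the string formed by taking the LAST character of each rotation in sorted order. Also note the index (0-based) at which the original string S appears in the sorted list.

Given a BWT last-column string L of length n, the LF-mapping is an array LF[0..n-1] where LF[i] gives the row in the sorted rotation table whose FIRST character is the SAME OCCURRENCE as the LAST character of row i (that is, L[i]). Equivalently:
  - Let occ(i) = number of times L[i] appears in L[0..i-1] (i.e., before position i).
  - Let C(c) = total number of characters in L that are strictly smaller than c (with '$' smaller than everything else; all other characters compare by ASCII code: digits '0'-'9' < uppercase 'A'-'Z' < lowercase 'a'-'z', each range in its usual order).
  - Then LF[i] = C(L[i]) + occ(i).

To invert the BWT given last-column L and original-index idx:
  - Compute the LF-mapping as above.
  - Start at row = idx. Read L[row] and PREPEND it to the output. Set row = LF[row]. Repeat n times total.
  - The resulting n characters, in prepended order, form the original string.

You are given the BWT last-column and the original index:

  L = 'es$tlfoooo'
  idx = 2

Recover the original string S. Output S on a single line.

Answer: footloose$

Derivation:
LF mapping: 1 8 0 9 3 2 4 5 6 7
Walk LF starting at row 2, prepending L[row]:
  step 1: row=2, L[2]='$', prepend. Next row=LF[2]=0
  step 2: row=0, L[0]='e', prepend. Next row=LF[0]=1
  step 3: row=1, L[1]='s', prepend. Next row=LF[1]=8
  step 4: row=8, L[8]='o', prepend. Next row=LF[8]=6
  step 5: row=6, L[6]='o', prepend. Next row=LF[6]=4
  step 6: row=4, L[4]='l', prepend. Next row=LF[4]=3
  step 7: row=3, L[3]='t', prepend. Next row=LF[3]=9
  step 8: row=9, L[9]='o', prepend. Next row=LF[9]=7
  step 9: row=7, L[7]='o', prepend. Next row=LF[7]=5
  step 10: row=5, L[5]='f', prepend. Next row=LF[5]=2
Reversed output: footloose$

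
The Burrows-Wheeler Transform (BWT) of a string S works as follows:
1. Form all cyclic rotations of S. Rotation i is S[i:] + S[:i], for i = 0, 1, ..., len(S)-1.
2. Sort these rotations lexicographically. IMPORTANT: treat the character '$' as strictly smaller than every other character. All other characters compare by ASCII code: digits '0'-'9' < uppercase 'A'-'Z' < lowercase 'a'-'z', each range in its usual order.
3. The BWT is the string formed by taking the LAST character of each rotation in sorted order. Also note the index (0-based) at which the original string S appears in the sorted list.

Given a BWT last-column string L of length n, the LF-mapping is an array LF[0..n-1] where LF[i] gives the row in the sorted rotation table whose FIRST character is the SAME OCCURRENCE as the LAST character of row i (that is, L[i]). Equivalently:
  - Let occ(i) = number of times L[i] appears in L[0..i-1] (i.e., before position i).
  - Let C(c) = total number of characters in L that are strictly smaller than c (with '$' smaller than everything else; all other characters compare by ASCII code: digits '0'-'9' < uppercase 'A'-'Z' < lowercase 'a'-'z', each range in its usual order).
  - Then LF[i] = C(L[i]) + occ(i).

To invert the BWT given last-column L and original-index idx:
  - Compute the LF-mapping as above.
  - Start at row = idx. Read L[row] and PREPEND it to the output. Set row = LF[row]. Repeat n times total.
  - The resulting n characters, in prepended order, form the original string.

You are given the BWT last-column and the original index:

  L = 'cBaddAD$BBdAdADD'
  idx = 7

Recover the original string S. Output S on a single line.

LF mapping: 11 4 10 12 13 1 7 0 5 6 14 2 15 3 8 9
Walk LF starting at row 7, prepending L[row]:
  step 1: row=7, L[7]='$', prepend. Next row=LF[7]=0
  step 2: row=0, L[0]='c', prepend. Next row=LF[0]=11
  step 3: row=11, L[11]='A', prepend. Next row=LF[11]=2
  step 4: row=2, L[2]='a', prepend. Next row=LF[2]=10
  step 5: row=10, L[10]='d', prepend. Next row=LF[10]=14
  step 6: row=14, L[14]='D', prepend. Next row=LF[14]=8
  step 7: row=8, L[8]='B', prepend. Next row=LF[8]=5
  step 8: row=5, L[5]='A', prepend. Next row=LF[5]=1
  step 9: row=1, L[1]='B', prepend. Next row=LF[1]=4
  step 10: row=4, L[4]='d', prepend. Next row=LF[4]=13
  step 11: row=13, L[13]='A', prepend. Next row=LF[13]=3
  step 12: row=3, L[3]='d', prepend. Next row=LF[3]=12
  step 13: row=12, L[12]='d', prepend. Next row=LF[12]=15
  step 14: row=15, L[15]='D', prepend. Next row=LF[15]=9
  step 15: row=9, L[9]='B', prepend. Next row=LF[9]=6
  step 16: row=6, L[6]='D', prepend. Next row=LF[6]=7
Reversed output: DBDddAdBABDdaAc$

Answer: DBDddAdBABDdaAc$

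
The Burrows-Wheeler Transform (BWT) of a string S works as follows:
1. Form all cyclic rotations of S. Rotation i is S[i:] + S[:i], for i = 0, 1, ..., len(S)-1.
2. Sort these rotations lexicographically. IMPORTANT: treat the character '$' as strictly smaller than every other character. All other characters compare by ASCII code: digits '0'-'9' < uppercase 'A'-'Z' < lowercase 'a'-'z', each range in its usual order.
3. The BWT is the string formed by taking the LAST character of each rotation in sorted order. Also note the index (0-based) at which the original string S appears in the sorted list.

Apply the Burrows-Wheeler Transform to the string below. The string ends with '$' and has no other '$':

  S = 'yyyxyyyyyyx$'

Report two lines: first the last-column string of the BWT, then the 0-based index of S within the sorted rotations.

All 12 rotations (rotation i = S[i:]+S[:i]):
  rot[0] = yyyxyyyyyyx$
  rot[1] = yyxyyyyyyx$y
  rot[2] = yxyyyyyyx$yy
  rot[3] = xyyyyyyx$yyy
  rot[4] = yyyyyyx$yyyx
  rot[5] = yyyyyx$yyyxy
  rot[6] = yyyyx$yyyxyy
  rot[7] = yyyx$yyyxyyy
  rot[8] = yyx$yyyxyyyy
  rot[9] = yx$yyyxyyyyy
  rot[10] = x$yyyxyyyyyy
  rot[11] = $yyyxyyyyyyx
Sorted (with $ < everything):
  sorted[0] = $yyyxyyyyyyx  (last char: 'x')
  sorted[1] = x$yyyxyyyyyy  (last char: 'y')
  sorted[2] = xyyyyyyx$yyy  (last char: 'y')
  sorted[3] = yx$yyyxyyyyy  (last char: 'y')
  sorted[4] = yxyyyyyyx$yy  (last char: 'y')
  sorted[5] = yyx$yyyxyyyy  (last char: 'y')
  sorted[6] = yyxyyyyyyx$y  (last char: 'y')
  sorted[7] = yyyx$yyyxyyy  (last char: 'y')
  sorted[8] = yyyxyyyyyyx$  (last char: '$')
  sorted[9] = yyyyx$yyyxyy  (last char: 'y')
  sorted[10] = yyyyyx$yyyxy  (last char: 'y')
  sorted[11] = yyyyyyx$yyyx  (last char: 'x')
Last column: xyyyyyyy$yyx
Original string S is at sorted index 8

Answer: xyyyyyyy$yyx
8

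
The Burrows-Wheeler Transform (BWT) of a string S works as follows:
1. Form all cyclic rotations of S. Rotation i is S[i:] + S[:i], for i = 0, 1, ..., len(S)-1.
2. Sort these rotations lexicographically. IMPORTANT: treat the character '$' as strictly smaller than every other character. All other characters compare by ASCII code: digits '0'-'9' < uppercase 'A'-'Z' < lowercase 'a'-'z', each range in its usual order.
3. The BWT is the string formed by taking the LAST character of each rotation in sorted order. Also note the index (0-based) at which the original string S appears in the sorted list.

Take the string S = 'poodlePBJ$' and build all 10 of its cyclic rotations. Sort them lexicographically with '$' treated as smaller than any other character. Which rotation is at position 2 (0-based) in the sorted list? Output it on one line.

Answer: J$poodlePB

Derivation:
All 10 rotations (rotation i = S[i:]+S[:i]):
  rot[0] = poodlePBJ$
  rot[1] = oodlePBJ$p
  rot[2] = odlePBJ$po
  rot[3] = dlePBJ$poo
  rot[4] = lePBJ$pood
  rot[5] = ePBJ$poodl
  rot[6] = PBJ$poodle
  rot[7] = BJ$poodleP
  rot[8] = J$poodlePB
  rot[9] = $poodlePBJ
Sorted (with $ < everything):
  sorted[0] = $poodlePBJ
  sorted[1] = BJ$poodleP
  sorted[2] = J$poodlePB
  sorted[3] = PBJ$poodle
  sorted[4] = dlePBJ$poo
  sorted[5] = ePBJ$poodl
  sorted[6] = lePBJ$pood
  sorted[7] = odlePBJ$po
  sorted[8] = oodlePBJ$p
  sorted[9] = poodlePBJ$
sorted[2] = J$poodlePB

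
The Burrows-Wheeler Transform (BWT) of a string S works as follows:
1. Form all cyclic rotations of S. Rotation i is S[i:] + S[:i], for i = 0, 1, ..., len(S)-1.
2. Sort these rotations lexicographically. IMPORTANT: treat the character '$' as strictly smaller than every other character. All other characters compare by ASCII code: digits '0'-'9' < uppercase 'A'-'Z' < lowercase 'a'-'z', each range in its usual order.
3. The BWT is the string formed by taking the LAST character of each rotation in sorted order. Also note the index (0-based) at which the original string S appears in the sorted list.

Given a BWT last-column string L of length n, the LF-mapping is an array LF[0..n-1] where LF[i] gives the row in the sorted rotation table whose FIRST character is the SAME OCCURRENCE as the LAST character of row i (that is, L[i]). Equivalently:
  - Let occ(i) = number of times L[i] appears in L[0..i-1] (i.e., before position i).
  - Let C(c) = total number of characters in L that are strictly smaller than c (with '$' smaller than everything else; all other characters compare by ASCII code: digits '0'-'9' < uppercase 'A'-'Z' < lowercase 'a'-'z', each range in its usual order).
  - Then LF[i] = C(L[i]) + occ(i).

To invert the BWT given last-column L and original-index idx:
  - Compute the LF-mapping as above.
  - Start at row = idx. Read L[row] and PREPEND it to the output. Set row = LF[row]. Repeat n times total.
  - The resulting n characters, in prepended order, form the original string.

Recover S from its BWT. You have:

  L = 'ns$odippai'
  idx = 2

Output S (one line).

LF mapping: 5 9 0 6 2 3 7 8 1 4
Walk LF starting at row 2, prepending L[row]:
  step 1: row=2, L[2]='$', prepend. Next row=LF[2]=0
  step 2: row=0, L[0]='n', prepend. Next row=LF[0]=5
  step 3: row=5, L[5]='i', prepend. Next row=LF[5]=3
  step 4: row=3, L[3]='o', prepend. Next row=LF[3]=6
  step 5: row=6, L[6]='p', prepend. Next row=LF[6]=7
  step 6: row=7, L[7]='p', prepend. Next row=LF[7]=8
  step 7: row=8, L[8]='a', prepend. Next row=LF[8]=1
  step 8: row=1, L[1]='s', prepend. Next row=LF[1]=9
  step 9: row=9, L[9]='i', prepend. Next row=LF[9]=4
  step 10: row=4, L[4]='d', prepend. Next row=LF[4]=2
Reversed output: disappoin$

Answer: disappoin$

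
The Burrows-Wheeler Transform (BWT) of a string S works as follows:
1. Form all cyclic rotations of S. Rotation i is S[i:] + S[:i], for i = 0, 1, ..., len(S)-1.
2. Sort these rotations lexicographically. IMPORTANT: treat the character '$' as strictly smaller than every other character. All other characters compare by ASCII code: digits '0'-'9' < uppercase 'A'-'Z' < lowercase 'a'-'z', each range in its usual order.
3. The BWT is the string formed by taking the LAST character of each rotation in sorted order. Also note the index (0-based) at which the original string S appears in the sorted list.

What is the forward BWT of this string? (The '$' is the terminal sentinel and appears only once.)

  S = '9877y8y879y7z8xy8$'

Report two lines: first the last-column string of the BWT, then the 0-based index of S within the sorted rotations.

Answer: 8887yy9yzy$789x877
10

Derivation:
All 18 rotations (rotation i = S[i:]+S[:i]):
  rot[0] = 9877y8y879y7z8xy8$
  rot[1] = 877y8y879y7z8xy8$9
  rot[2] = 77y8y879y7z8xy8$98
  rot[3] = 7y8y879y7z8xy8$987
  rot[4] = y8y879y7z8xy8$9877
  rot[5] = 8y879y7z8xy8$9877y
  rot[6] = y879y7z8xy8$9877y8
  rot[7] = 879y7z8xy8$9877y8y
  rot[8] = 79y7z8xy8$9877y8y8
  rot[9] = 9y7z8xy8$9877y8y87
  rot[10] = y7z8xy8$9877y8y879
  rot[11] = 7z8xy8$9877y8y879y
  rot[12] = z8xy8$9877y8y879y7
  rot[13] = 8xy8$9877y8y879y7z
  rot[14] = xy8$9877y8y879y7z8
  rot[15] = y8$9877y8y879y7z8x
  rot[16] = 8$9877y8y879y7z8xy
  rot[17] = $9877y8y879y7z8xy8
Sorted (with $ < everything):
  sorted[0] = $9877y8y879y7z8xy8  (last char: '8')
  sorted[1] = 77y8y879y7z8xy8$98  (last char: '8')
  sorted[2] = 79y7z8xy8$9877y8y8  (last char: '8')
  sorted[3] = 7y8y879y7z8xy8$987  (last char: '7')
  sorted[4] = 7z8xy8$9877y8y879y  (last char: 'y')
  sorted[5] = 8$9877y8y879y7z8xy  (last char: 'y')
  sorted[6] = 877y8y879y7z8xy8$9  (last char: '9')
  sorted[7] = 879y7z8xy8$9877y8y  (last char: 'y')
  sorted[8] = 8xy8$9877y8y879y7z  (last char: 'z')
  sorted[9] = 8y879y7z8xy8$9877y  (last char: 'y')
  sorted[10] = 9877y8y879y7z8xy8$  (last char: '$')
  sorted[11] = 9y7z8xy8$9877y8y87  (last char: '7')
  sorted[12] = xy8$9877y8y879y7z8  (last char: '8')
  sorted[13] = y7z8xy8$9877y8y879  (last char: '9')
  sorted[14] = y8$9877y8y879y7z8x  (last char: 'x')
  sorted[15] = y879y7z8xy8$9877y8  (last char: '8')
  sorted[16] = y8y879y7z8xy8$9877  (last char: '7')
  sorted[17] = z8xy8$9877y8y879y7  (last char: '7')
Last column: 8887yy9yzy$789x877
Original string S is at sorted index 10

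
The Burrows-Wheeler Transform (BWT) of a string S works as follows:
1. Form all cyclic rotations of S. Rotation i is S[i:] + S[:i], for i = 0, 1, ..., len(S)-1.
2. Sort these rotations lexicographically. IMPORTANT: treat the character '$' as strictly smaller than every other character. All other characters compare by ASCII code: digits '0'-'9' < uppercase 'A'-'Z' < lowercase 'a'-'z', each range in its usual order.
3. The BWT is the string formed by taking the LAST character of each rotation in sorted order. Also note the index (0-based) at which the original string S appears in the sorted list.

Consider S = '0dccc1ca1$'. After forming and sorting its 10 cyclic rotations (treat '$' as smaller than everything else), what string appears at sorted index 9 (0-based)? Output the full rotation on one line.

All 10 rotations (rotation i = S[i:]+S[:i]):
  rot[0] = 0dccc1ca1$
  rot[1] = dccc1ca1$0
  rot[2] = ccc1ca1$0d
  rot[3] = cc1ca1$0dc
  rot[4] = c1ca1$0dcc
  rot[5] = 1ca1$0dccc
  rot[6] = ca1$0dccc1
  rot[7] = a1$0dccc1c
  rot[8] = 1$0dccc1ca
  rot[9] = $0dccc1ca1
Sorted (with $ < everything):
  sorted[0] = $0dccc1ca1
  sorted[1] = 0dccc1ca1$
  sorted[2] = 1$0dccc1ca
  sorted[3] = 1ca1$0dccc
  sorted[4] = a1$0dccc1c
  sorted[5] = c1ca1$0dcc
  sorted[6] = ca1$0dccc1
  sorted[7] = cc1ca1$0dc
  sorted[8] = ccc1ca1$0d
  sorted[9] = dccc1ca1$0
sorted[9] = dccc1ca1$0

Answer: dccc1ca1$0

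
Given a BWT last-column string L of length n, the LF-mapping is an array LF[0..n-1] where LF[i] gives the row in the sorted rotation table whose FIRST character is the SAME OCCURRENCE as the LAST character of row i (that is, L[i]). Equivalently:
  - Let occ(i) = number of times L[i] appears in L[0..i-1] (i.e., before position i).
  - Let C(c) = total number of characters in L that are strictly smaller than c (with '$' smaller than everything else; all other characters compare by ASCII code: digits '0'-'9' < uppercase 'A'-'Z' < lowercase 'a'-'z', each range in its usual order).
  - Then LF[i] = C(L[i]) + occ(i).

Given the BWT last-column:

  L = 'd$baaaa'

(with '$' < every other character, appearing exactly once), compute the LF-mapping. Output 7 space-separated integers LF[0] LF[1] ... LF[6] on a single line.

Char counts: '$':1, 'a':4, 'b':1, 'd':1
C (first-col start): C('$')=0, C('a')=1, C('b')=5, C('d')=6
L[0]='d': occ=0, LF[0]=C('d')+0=6+0=6
L[1]='$': occ=0, LF[1]=C('$')+0=0+0=0
L[2]='b': occ=0, LF[2]=C('b')+0=5+0=5
L[3]='a': occ=0, LF[3]=C('a')+0=1+0=1
L[4]='a': occ=1, LF[4]=C('a')+1=1+1=2
L[5]='a': occ=2, LF[5]=C('a')+2=1+2=3
L[6]='a': occ=3, LF[6]=C('a')+3=1+3=4

Answer: 6 0 5 1 2 3 4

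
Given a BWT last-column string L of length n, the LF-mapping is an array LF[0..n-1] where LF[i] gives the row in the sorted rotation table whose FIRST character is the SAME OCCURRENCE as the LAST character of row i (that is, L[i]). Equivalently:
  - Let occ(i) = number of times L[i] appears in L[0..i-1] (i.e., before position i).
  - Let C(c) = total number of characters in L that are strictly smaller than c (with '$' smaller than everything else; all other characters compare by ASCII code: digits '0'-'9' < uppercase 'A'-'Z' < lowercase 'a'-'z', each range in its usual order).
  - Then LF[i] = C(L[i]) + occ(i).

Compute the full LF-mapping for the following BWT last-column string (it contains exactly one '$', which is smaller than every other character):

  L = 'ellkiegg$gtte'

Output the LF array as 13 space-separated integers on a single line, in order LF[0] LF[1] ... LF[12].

Char counts: '$':1, 'e':3, 'g':3, 'i':1, 'k':1, 'l':2, 't':2
C (first-col start): C('$')=0, C('e')=1, C('g')=4, C('i')=7, C('k')=8, C('l')=9, C('t')=11
L[0]='e': occ=0, LF[0]=C('e')+0=1+0=1
L[1]='l': occ=0, LF[1]=C('l')+0=9+0=9
L[2]='l': occ=1, LF[2]=C('l')+1=9+1=10
L[3]='k': occ=0, LF[3]=C('k')+0=8+0=8
L[4]='i': occ=0, LF[4]=C('i')+0=7+0=7
L[5]='e': occ=1, LF[5]=C('e')+1=1+1=2
L[6]='g': occ=0, LF[6]=C('g')+0=4+0=4
L[7]='g': occ=1, LF[7]=C('g')+1=4+1=5
L[8]='$': occ=0, LF[8]=C('$')+0=0+0=0
L[9]='g': occ=2, LF[9]=C('g')+2=4+2=6
L[10]='t': occ=0, LF[10]=C('t')+0=11+0=11
L[11]='t': occ=1, LF[11]=C('t')+1=11+1=12
L[12]='e': occ=2, LF[12]=C('e')+2=1+2=3

Answer: 1 9 10 8 7 2 4 5 0 6 11 12 3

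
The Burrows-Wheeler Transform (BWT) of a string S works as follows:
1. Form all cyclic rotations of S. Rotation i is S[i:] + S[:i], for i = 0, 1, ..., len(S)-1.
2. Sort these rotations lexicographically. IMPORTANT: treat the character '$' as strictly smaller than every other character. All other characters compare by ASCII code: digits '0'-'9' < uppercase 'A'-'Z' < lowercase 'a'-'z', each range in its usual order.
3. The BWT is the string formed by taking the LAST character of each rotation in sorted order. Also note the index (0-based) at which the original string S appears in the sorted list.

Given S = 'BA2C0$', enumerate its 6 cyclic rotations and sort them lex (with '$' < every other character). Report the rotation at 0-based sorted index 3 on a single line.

Answer: A2C0$B

Derivation:
All 6 rotations (rotation i = S[i:]+S[:i]):
  rot[0] = BA2C0$
  rot[1] = A2C0$B
  rot[2] = 2C0$BA
  rot[3] = C0$BA2
  rot[4] = 0$BA2C
  rot[5] = $BA2C0
Sorted (with $ < everything):
  sorted[0] = $BA2C0
  sorted[1] = 0$BA2C
  sorted[2] = 2C0$BA
  sorted[3] = A2C0$B
  sorted[4] = BA2C0$
  sorted[5] = C0$BA2
sorted[3] = A2C0$B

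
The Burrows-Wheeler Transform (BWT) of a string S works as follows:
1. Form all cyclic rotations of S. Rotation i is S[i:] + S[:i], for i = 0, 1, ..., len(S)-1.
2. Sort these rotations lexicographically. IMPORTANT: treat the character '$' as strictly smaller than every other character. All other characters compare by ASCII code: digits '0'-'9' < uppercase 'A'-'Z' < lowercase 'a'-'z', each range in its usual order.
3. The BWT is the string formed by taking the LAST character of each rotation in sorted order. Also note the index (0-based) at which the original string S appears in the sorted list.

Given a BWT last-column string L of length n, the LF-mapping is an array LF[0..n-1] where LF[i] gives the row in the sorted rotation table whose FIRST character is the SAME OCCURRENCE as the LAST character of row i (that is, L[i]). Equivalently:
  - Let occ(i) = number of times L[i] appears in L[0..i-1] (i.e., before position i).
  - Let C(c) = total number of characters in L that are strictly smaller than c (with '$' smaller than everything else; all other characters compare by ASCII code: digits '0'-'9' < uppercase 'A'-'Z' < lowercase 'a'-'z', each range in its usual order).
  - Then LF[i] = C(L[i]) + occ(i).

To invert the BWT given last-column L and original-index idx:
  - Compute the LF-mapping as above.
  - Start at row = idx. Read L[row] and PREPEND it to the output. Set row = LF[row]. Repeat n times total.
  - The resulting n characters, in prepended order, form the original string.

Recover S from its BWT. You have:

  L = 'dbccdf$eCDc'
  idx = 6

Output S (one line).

Answer: cfcbCdcDed$

Derivation:
LF mapping: 7 3 4 5 8 10 0 9 1 2 6
Walk LF starting at row 6, prepending L[row]:
  step 1: row=6, L[6]='$', prepend. Next row=LF[6]=0
  step 2: row=0, L[0]='d', prepend. Next row=LF[0]=7
  step 3: row=7, L[7]='e', prepend. Next row=LF[7]=9
  step 4: row=9, L[9]='D', prepend. Next row=LF[9]=2
  step 5: row=2, L[2]='c', prepend. Next row=LF[2]=4
  step 6: row=4, L[4]='d', prepend. Next row=LF[4]=8
  step 7: row=8, L[8]='C', prepend. Next row=LF[8]=1
  step 8: row=1, L[1]='b', prepend. Next row=LF[1]=3
  step 9: row=3, L[3]='c', prepend. Next row=LF[3]=5
  step 10: row=5, L[5]='f', prepend. Next row=LF[5]=10
  step 11: row=10, L[10]='c', prepend. Next row=LF[10]=6
Reversed output: cfcbCdcDed$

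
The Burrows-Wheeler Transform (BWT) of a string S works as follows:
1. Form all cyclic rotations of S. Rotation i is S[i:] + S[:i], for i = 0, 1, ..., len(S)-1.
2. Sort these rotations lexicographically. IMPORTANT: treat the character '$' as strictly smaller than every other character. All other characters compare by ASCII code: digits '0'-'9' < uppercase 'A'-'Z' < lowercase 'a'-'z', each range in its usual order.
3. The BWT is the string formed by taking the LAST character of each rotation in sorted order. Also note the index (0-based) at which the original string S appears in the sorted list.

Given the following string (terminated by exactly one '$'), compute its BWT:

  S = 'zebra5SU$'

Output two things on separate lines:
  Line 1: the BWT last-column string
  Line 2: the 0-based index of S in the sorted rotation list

Answer: Ua5Srezb$
8

Derivation:
All 9 rotations (rotation i = S[i:]+S[:i]):
  rot[0] = zebra5SU$
  rot[1] = ebra5SU$z
  rot[2] = bra5SU$ze
  rot[3] = ra5SU$zeb
  rot[4] = a5SU$zebr
  rot[5] = 5SU$zebra
  rot[6] = SU$zebra5
  rot[7] = U$zebra5S
  rot[8] = $zebra5SU
Sorted (with $ < everything):
  sorted[0] = $zebra5SU  (last char: 'U')
  sorted[1] = 5SU$zebra  (last char: 'a')
  sorted[2] = SU$zebra5  (last char: '5')
  sorted[3] = U$zebra5S  (last char: 'S')
  sorted[4] = a5SU$zebr  (last char: 'r')
  sorted[5] = bra5SU$ze  (last char: 'e')
  sorted[6] = ebra5SU$z  (last char: 'z')
  sorted[7] = ra5SU$zeb  (last char: 'b')
  sorted[8] = zebra5SU$  (last char: '$')
Last column: Ua5Srezb$
Original string S is at sorted index 8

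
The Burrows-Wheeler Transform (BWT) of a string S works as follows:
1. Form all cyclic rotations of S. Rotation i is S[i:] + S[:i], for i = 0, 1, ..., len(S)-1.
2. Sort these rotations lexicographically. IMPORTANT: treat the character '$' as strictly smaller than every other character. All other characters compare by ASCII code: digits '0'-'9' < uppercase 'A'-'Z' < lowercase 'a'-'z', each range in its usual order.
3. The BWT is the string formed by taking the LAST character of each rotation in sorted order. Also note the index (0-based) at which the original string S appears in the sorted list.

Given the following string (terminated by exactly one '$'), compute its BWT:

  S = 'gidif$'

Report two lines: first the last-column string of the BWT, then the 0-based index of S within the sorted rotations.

All 6 rotations (rotation i = S[i:]+S[:i]):
  rot[0] = gidif$
  rot[1] = idif$g
  rot[2] = dif$gi
  rot[3] = if$gid
  rot[4] = f$gidi
  rot[5] = $gidif
Sorted (with $ < everything):
  sorted[0] = $gidif  (last char: 'f')
  sorted[1] = dif$gi  (last char: 'i')
  sorted[2] = f$gidi  (last char: 'i')
  sorted[3] = gidif$  (last char: '$')
  sorted[4] = idif$g  (last char: 'g')
  sorted[5] = if$gid  (last char: 'd')
Last column: fii$gd
Original string S is at sorted index 3

Answer: fii$gd
3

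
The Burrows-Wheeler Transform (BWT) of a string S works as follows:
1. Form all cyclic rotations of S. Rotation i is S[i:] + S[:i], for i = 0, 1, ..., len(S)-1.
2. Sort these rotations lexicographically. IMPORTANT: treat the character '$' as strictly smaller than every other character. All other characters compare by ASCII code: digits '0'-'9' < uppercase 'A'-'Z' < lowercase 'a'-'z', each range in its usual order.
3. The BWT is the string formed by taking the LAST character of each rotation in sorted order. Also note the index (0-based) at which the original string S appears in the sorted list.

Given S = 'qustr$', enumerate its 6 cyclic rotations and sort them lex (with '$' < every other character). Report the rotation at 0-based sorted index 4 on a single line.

Answer: tr$qus

Derivation:
All 6 rotations (rotation i = S[i:]+S[:i]):
  rot[0] = qustr$
  rot[1] = ustr$q
  rot[2] = str$qu
  rot[3] = tr$qus
  rot[4] = r$qust
  rot[5] = $qustr
Sorted (with $ < everything):
  sorted[0] = $qustr
  sorted[1] = qustr$
  sorted[2] = r$qust
  sorted[3] = str$qu
  sorted[4] = tr$qus
  sorted[5] = ustr$q
sorted[4] = tr$qus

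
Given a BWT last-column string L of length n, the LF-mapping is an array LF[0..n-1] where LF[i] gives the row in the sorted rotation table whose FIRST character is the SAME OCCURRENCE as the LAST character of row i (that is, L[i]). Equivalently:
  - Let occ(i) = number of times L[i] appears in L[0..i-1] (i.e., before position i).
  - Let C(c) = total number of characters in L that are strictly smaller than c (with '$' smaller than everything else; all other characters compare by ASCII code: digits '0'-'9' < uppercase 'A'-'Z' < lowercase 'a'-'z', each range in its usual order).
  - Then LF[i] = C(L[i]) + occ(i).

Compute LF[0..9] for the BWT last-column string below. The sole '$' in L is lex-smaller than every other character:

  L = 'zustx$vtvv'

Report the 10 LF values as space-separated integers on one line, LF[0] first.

Answer: 9 4 1 2 8 0 5 3 6 7

Derivation:
Char counts: '$':1, 's':1, 't':2, 'u':1, 'v':3, 'x':1, 'z':1
C (first-col start): C('$')=0, C('s')=1, C('t')=2, C('u')=4, C('v')=5, C('x')=8, C('z')=9
L[0]='z': occ=0, LF[0]=C('z')+0=9+0=9
L[1]='u': occ=0, LF[1]=C('u')+0=4+0=4
L[2]='s': occ=0, LF[2]=C('s')+0=1+0=1
L[3]='t': occ=0, LF[3]=C('t')+0=2+0=2
L[4]='x': occ=0, LF[4]=C('x')+0=8+0=8
L[5]='$': occ=0, LF[5]=C('$')+0=0+0=0
L[6]='v': occ=0, LF[6]=C('v')+0=5+0=5
L[7]='t': occ=1, LF[7]=C('t')+1=2+1=3
L[8]='v': occ=1, LF[8]=C('v')+1=5+1=6
L[9]='v': occ=2, LF[9]=C('v')+2=5+2=7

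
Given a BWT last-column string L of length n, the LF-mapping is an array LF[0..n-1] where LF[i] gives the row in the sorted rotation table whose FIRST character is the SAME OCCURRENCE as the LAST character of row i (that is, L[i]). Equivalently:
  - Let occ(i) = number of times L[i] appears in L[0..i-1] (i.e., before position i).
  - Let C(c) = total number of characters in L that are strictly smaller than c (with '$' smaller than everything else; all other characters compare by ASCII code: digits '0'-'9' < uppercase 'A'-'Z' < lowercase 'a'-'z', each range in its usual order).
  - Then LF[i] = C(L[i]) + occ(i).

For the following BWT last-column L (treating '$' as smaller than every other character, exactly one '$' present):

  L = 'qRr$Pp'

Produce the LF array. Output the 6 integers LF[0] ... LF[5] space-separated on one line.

Char counts: '$':1, 'P':1, 'R':1, 'p':1, 'q':1, 'r':1
C (first-col start): C('$')=0, C('P')=1, C('R')=2, C('p')=3, C('q')=4, C('r')=5
L[0]='q': occ=0, LF[0]=C('q')+0=4+0=4
L[1]='R': occ=0, LF[1]=C('R')+0=2+0=2
L[2]='r': occ=0, LF[2]=C('r')+0=5+0=5
L[3]='$': occ=0, LF[3]=C('$')+0=0+0=0
L[4]='P': occ=0, LF[4]=C('P')+0=1+0=1
L[5]='p': occ=0, LF[5]=C('p')+0=3+0=3

Answer: 4 2 5 0 1 3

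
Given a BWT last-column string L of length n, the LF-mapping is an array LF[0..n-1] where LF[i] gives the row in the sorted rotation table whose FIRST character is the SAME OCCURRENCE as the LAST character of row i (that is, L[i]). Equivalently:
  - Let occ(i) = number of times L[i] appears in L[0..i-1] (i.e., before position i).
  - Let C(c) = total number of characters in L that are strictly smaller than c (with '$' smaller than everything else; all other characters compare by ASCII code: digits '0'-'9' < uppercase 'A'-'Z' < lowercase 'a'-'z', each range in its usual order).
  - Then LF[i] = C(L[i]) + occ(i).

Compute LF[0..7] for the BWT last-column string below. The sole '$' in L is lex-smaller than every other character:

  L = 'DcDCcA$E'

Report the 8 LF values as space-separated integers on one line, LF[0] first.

Char counts: '$':1, 'A':1, 'C':1, 'D':2, 'E':1, 'c':2
C (first-col start): C('$')=0, C('A')=1, C('C')=2, C('D')=3, C('E')=5, C('c')=6
L[0]='D': occ=0, LF[0]=C('D')+0=3+0=3
L[1]='c': occ=0, LF[1]=C('c')+0=6+0=6
L[2]='D': occ=1, LF[2]=C('D')+1=3+1=4
L[3]='C': occ=0, LF[3]=C('C')+0=2+0=2
L[4]='c': occ=1, LF[4]=C('c')+1=6+1=7
L[5]='A': occ=0, LF[5]=C('A')+0=1+0=1
L[6]='$': occ=0, LF[6]=C('$')+0=0+0=0
L[7]='E': occ=0, LF[7]=C('E')+0=5+0=5

Answer: 3 6 4 2 7 1 0 5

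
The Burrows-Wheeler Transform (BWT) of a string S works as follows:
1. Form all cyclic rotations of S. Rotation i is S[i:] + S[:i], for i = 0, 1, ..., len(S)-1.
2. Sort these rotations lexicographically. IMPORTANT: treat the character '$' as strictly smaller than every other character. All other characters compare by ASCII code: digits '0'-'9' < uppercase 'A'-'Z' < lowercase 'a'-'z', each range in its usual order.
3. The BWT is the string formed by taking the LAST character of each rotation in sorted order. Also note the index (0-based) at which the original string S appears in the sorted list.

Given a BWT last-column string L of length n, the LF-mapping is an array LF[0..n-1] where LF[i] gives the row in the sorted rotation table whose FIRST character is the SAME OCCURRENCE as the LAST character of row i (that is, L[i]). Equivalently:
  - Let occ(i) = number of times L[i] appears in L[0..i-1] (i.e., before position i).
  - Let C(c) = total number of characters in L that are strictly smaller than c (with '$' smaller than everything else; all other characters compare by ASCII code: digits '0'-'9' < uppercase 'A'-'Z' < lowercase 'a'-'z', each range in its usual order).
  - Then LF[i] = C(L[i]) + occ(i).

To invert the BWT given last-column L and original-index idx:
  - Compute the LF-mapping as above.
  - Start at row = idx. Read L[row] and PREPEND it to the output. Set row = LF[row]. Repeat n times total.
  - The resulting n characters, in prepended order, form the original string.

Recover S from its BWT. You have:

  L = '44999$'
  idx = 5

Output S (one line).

LF mapping: 1 2 3 4 5 0
Walk LF starting at row 5, prepending L[row]:
  step 1: row=5, L[5]='$', prepend. Next row=LF[5]=0
  step 2: row=0, L[0]='4', prepend. Next row=LF[0]=1
  step 3: row=1, L[1]='4', prepend. Next row=LF[1]=2
  step 4: row=2, L[2]='9', prepend. Next row=LF[2]=3
  step 5: row=3, L[3]='9', prepend. Next row=LF[3]=4
  step 6: row=4, L[4]='9', prepend. Next row=LF[4]=5
Reversed output: 99944$

Answer: 99944$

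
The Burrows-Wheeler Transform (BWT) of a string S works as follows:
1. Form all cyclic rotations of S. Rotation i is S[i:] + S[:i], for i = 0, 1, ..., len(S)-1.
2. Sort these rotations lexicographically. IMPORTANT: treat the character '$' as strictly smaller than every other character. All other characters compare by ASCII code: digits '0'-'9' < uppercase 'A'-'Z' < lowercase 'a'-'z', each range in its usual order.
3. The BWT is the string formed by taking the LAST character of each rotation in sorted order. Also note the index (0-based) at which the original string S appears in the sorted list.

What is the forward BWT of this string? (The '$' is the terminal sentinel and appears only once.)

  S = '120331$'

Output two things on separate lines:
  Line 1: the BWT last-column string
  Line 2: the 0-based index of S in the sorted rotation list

Answer: 123$130
3

Derivation:
All 7 rotations (rotation i = S[i:]+S[:i]):
  rot[0] = 120331$
  rot[1] = 20331$1
  rot[2] = 0331$12
  rot[3] = 331$120
  rot[4] = 31$1203
  rot[5] = 1$12033
  rot[6] = $120331
Sorted (with $ < everything):
  sorted[0] = $120331  (last char: '1')
  sorted[1] = 0331$12  (last char: '2')
  sorted[2] = 1$12033  (last char: '3')
  sorted[3] = 120331$  (last char: '$')
  sorted[4] = 20331$1  (last char: '1')
  sorted[5] = 31$1203  (last char: '3')
  sorted[6] = 331$120  (last char: '0')
Last column: 123$130
Original string S is at sorted index 3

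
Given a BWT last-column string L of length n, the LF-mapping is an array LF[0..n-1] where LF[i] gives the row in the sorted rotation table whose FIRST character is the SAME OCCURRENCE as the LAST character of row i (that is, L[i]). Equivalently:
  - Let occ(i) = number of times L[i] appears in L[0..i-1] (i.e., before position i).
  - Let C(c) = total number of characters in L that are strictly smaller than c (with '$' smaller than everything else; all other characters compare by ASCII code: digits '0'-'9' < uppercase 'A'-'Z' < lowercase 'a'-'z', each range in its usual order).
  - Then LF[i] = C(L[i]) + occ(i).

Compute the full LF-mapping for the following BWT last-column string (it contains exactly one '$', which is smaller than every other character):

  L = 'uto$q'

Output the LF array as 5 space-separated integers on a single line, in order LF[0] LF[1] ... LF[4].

Char counts: '$':1, 'o':1, 'q':1, 't':1, 'u':1
C (first-col start): C('$')=0, C('o')=1, C('q')=2, C('t')=3, C('u')=4
L[0]='u': occ=0, LF[0]=C('u')+0=4+0=4
L[1]='t': occ=0, LF[1]=C('t')+0=3+0=3
L[2]='o': occ=0, LF[2]=C('o')+0=1+0=1
L[3]='$': occ=0, LF[3]=C('$')+0=0+0=0
L[4]='q': occ=0, LF[4]=C('q')+0=2+0=2

Answer: 4 3 1 0 2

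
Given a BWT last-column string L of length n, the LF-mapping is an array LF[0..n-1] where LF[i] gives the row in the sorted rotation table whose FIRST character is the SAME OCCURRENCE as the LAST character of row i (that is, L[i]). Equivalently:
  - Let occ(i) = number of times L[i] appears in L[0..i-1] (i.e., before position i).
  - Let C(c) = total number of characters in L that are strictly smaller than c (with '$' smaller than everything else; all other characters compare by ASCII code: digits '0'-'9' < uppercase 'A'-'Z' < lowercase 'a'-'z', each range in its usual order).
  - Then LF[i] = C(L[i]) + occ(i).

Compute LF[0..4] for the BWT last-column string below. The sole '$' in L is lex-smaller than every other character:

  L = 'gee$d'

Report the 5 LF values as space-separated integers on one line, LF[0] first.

Char counts: '$':1, 'd':1, 'e':2, 'g':1
C (first-col start): C('$')=0, C('d')=1, C('e')=2, C('g')=4
L[0]='g': occ=0, LF[0]=C('g')+0=4+0=4
L[1]='e': occ=0, LF[1]=C('e')+0=2+0=2
L[2]='e': occ=1, LF[2]=C('e')+1=2+1=3
L[3]='$': occ=0, LF[3]=C('$')+0=0+0=0
L[4]='d': occ=0, LF[4]=C('d')+0=1+0=1

Answer: 4 2 3 0 1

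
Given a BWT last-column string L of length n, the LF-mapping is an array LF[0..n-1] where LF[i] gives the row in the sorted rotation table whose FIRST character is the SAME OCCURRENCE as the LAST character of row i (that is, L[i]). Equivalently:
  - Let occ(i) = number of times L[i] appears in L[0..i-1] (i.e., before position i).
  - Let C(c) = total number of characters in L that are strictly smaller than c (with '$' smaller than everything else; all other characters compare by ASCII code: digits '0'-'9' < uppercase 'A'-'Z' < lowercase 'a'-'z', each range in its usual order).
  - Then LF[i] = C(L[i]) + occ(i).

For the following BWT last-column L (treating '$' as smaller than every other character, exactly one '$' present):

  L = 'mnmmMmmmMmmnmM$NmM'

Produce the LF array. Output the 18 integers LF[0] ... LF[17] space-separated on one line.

Char counts: '$':1, 'M':4, 'N':1, 'm':10, 'n':2
C (first-col start): C('$')=0, C('M')=1, C('N')=5, C('m')=6, C('n')=16
L[0]='m': occ=0, LF[0]=C('m')+0=6+0=6
L[1]='n': occ=0, LF[1]=C('n')+0=16+0=16
L[2]='m': occ=1, LF[2]=C('m')+1=6+1=7
L[3]='m': occ=2, LF[3]=C('m')+2=6+2=8
L[4]='M': occ=0, LF[4]=C('M')+0=1+0=1
L[5]='m': occ=3, LF[5]=C('m')+3=6+3=9
L[6]='m': occ=4, LF[6]=C('m')+4=6+4=10
L[7]='m': occ=5, LF[7]=C('m')+5=6+5=11
L[8]='M': occ=1, LF[8]=C('M')+1=1+1=2
L[9]='m': occ=6, LF[9]=C('m')+6=6+6=12
L[10]='m': occ=7, LF[10]=C('m')+7=6+7=13
L[11]='n': occ=1, LF[11]=C('n')+1=16+1=17
L[12]='m': occ=8, LF[12]=C('m')+8=6+8=14
L[13]='M': occ=2, LF[13]=C('M')+2=1+2=3
L[14]='$': occ=0, LF[14]=C('$')+0=0+0=0
L[15]='N': occ=0, LF[15]=C('N')+0=5+0=5
L[16]='m': occ=9, LF[16]=C('m')+9=6+9=15
L[17]='M': occ=3, LF[17]=C('M')+3=1+3=4

Answer: 6 16 7 8 1 9 10 11 2 12 13 17 14 3 0 5 15 4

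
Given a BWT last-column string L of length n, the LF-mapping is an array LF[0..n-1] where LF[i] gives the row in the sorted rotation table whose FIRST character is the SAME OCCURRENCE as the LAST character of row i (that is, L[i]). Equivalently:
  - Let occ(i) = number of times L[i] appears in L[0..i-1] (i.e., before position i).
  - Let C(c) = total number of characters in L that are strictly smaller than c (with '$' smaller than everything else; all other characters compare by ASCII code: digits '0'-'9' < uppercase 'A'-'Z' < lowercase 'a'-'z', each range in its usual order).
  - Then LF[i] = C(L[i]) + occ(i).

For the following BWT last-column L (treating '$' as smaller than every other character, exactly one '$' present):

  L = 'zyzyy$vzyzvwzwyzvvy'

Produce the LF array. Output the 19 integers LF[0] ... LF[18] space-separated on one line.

Answer: 13 7 14 8 9 0 1 15 10 16 2 5 17 6 11 18 3 4 12

Derivation:
Char counts: '$':1, 'v':4, 'w':2, 'y':6, 'z':6
C (first-col start): C('$')=0, C('v')=1, C('w')=5, C('y')=7, C('z')=13
L[0]='z': occ=0, LF[0]=C('z')+0=13+0=13
L[1]='y': occ=0, LF[1]=C('y')+0=7+0=7
L[2]='z': occ=1, LF[2]=C('z')+1=13+1=14
L[3]='y': occ=1, LF[3]=C('y')+1=7+1=8
L[4]='y': occ=2, LF[4]=C('y')+2=7+2=9
L[5]='$': occ=0, LF[5]=C('$')+0=0+0=0
L[6]='v': occ=0, LF[6]=C('v')+0=1+0=1
L[7]='z': occ=2, LF[7]=C('z')+2=13+2=15
L[8]='y': occ=3, LF[8]=C('y')+3=7+3=10
L[9]='z': occ=3, LF[9]=C('z')+3=13+3=16
L[10]='v': occ=1, LF[10]=C('v')+1=1+1=2
L[11]='w': occ=0, LF[11]=C('w')+0=5+0=5
L[12]='z': occ=4, LF[12]=C('z')+4=13+4=17
L[13]='w': occ=1, LF[13]=C('w')+1=5+1=6
L[14]='y': occ=4, LF[14]=C('y')+4=7+4=11
L[15]='z': occ=5, LF[15]=C('z')+5=13+5=18
L[16]='v': occ=2, LF[16]=C('v')+2=1+2=3
L[17]='v': occ=3, LF[17]=C('v')+3=1+3=4
L[18]='y': occ=5, LF[18]=C('y')+5=7+5=12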